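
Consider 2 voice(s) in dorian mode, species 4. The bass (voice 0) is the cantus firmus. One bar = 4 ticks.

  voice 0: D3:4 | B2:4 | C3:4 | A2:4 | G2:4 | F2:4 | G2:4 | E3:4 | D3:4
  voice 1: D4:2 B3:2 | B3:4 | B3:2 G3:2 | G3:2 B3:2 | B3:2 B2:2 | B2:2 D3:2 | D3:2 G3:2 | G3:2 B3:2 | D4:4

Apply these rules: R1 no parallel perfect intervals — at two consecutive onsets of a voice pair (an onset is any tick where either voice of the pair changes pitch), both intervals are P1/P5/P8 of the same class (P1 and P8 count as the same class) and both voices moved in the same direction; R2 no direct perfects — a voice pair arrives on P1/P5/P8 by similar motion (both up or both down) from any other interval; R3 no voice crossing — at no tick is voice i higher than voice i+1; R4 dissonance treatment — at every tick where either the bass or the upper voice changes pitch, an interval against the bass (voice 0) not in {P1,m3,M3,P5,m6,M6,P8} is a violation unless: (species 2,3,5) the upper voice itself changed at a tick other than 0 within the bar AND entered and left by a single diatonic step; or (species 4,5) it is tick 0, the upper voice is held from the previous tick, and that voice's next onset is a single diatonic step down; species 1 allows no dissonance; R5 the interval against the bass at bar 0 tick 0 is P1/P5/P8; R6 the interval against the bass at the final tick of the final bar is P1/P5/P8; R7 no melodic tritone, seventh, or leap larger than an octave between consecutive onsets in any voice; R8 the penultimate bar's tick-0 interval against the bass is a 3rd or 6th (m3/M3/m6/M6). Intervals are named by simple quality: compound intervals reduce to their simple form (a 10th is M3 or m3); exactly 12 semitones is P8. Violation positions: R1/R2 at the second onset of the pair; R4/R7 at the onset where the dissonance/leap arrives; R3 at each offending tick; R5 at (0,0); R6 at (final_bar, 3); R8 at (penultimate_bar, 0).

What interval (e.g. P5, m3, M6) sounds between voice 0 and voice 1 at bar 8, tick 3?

P8

voice 0=D3 voice 1=D4 -> P8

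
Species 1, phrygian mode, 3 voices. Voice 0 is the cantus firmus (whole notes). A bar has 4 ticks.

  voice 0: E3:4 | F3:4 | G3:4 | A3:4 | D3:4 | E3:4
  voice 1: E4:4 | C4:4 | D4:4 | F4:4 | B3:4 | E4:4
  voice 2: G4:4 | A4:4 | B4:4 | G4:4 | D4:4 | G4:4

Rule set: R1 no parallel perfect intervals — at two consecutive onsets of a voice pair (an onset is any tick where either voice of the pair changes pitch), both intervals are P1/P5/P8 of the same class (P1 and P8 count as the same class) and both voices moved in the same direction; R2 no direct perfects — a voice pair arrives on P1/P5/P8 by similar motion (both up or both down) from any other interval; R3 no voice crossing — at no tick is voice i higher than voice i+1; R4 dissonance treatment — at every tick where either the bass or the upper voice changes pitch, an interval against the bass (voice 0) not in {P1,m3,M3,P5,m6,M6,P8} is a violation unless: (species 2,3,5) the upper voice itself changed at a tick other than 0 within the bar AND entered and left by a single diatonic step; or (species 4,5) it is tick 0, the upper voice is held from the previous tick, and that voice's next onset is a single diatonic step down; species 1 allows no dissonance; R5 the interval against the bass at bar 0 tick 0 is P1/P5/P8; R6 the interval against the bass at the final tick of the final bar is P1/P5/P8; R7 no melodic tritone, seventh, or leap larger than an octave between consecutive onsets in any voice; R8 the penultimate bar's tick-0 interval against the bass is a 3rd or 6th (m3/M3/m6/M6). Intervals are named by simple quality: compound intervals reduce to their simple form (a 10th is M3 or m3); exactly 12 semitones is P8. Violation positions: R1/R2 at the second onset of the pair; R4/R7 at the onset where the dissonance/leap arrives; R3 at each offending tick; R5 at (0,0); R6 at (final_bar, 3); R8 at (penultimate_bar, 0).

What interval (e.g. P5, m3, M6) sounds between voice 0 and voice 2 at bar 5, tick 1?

voice 0=E3 voice 2=G4 -> m3

m3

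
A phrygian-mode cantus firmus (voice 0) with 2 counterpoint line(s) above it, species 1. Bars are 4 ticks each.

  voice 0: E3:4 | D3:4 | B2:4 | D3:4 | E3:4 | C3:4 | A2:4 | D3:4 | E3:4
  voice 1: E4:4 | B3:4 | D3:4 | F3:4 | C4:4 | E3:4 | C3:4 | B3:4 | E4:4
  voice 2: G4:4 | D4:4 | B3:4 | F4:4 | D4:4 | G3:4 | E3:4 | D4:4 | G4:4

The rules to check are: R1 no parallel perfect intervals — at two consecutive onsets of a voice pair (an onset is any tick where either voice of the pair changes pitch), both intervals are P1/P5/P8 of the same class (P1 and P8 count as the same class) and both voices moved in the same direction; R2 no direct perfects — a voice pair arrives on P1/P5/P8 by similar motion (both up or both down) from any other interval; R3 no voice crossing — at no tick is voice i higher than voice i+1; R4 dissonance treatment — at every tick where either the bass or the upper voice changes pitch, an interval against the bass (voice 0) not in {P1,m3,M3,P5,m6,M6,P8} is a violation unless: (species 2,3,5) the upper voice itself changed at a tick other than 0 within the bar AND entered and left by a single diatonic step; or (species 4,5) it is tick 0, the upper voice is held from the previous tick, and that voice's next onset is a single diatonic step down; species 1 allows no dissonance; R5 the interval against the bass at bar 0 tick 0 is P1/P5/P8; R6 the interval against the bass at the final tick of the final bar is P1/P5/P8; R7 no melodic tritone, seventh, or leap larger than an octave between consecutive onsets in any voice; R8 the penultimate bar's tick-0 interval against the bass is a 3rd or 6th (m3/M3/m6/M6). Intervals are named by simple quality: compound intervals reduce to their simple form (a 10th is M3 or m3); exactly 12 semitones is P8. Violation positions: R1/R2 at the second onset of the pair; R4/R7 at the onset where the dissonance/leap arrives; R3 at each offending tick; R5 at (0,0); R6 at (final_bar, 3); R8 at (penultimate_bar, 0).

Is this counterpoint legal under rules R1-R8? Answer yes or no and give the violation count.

No (14 violations)

bar 0: v0=E3 v1=E4 v2=G4 (m3)
bar 1: v0=D3 v1=B3 v2=D4 (P8)
bar 2: v0=B2 v1=D3 v2=B3 (P8)
bar 3: v0=D3 v1=F3 v2=F4 (m3)
bar 4: v0=E3 v1=C4 v2=D4 (m7)
bar 5: v0=C3 v1=E3 v2=G3 (P5)
bar 6: v0=A2 v1=C3 v2=E3 (P5)
bar 7: v0=D3 v1=B3 v2=D4 (P8)
bar 8: v0=E3 v1=E4 v2=G4 (m3)
  R5 @ bar0.0: opens on m3
  R2 @ bar1.0: E3/G4 m3 -> D3/D4 P8 similar
  R1 @ bar2.0: D3/D4 P8 -> B2/B3 P8 similar
  R2 @ bar3.0: D3/B3 M6 -> F3/F4 P8 similar
  R7 @ bar3.0: B3->F4 leap 6st
  R4 @ bar4.0: E3/D4 m7 untreated
  R2 @ bar5.0: E3/D4 m7 -> C3/G3 P5 similar
  R1 @ bar6.0: C3/G3 P5 -> A2/E3 P5 similar
  R2 @ bar7.0: A2/E3 P5 -> D3/D4 P8 similar
  R7 @ bar7.0: C3->B3 leap 11st
  R7 @ bar7.0: E3->D4 leap 10st
  R8 @ bar7.0: penult P8 not 3rd/6th
  R2 @ bar8.0: D3/B3 M6 -> E3/E4 P8 similar
  R6 @ bar8.3: closes on m3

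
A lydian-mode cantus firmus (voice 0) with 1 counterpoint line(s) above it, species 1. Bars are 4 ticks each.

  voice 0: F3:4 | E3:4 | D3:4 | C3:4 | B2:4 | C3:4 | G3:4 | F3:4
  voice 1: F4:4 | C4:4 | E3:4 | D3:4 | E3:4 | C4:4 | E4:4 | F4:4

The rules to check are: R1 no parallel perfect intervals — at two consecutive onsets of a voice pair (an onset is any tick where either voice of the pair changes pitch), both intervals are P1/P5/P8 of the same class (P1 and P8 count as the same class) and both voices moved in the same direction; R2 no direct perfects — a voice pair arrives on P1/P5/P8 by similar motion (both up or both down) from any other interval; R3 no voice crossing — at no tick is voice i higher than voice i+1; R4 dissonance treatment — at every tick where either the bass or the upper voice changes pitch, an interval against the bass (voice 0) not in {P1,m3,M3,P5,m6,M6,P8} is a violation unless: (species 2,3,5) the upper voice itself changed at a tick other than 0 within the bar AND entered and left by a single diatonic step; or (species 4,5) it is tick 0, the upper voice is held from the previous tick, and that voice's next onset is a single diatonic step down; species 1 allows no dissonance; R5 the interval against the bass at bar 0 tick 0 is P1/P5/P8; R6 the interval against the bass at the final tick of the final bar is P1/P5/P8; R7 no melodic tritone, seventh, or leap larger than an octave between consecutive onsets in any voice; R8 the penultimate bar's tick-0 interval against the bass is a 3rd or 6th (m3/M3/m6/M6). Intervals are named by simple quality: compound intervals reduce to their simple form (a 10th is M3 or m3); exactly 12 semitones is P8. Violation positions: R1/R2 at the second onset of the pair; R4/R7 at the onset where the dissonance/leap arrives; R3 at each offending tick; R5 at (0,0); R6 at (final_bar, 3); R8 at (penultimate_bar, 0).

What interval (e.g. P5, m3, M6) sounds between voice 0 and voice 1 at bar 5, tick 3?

voice 0=C3 voice 1=C4 -> P8

P8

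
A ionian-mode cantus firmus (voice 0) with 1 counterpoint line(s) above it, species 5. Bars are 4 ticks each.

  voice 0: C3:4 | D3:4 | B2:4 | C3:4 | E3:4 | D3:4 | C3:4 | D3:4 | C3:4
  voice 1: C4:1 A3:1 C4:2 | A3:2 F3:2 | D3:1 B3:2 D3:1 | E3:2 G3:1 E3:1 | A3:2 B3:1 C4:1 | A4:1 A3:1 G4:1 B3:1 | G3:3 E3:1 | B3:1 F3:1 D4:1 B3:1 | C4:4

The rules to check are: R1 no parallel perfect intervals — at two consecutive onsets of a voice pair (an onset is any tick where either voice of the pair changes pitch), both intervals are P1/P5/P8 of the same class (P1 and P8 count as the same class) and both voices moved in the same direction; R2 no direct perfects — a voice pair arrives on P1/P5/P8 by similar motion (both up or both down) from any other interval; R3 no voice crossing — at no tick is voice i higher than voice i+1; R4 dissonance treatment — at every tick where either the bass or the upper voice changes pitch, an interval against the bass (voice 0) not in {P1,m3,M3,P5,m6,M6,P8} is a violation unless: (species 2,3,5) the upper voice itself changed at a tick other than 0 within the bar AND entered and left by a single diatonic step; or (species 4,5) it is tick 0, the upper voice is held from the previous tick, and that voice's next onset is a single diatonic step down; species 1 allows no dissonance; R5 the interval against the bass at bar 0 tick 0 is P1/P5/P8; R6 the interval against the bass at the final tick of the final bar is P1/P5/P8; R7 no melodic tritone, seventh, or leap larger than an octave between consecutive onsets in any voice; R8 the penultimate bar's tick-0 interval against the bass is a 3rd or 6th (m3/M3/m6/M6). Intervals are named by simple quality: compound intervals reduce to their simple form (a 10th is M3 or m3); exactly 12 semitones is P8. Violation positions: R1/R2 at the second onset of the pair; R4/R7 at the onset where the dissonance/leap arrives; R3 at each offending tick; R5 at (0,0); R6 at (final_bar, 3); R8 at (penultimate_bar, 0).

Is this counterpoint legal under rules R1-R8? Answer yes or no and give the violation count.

No (5 violations)

bar 0: v0=C3 v1=C4 (P8)
bar 1: v0=D3 v1=A3 (P5)
bar 2: v0=B2 v1=D3 (m3)
bar 3: v0=C3 v1=E3 (M3)
bar 4: v0=E3 v1=A3 (P4)
bar 5: v0=D3 v1=A4 (P5)
bar 6: v0=C3 v1=G3 (P5)
bar 7: v0=D3 v1=B3 (M6)
bar 8: v0=C3 v1=C4 (P8)
  R4 @ bar4.0: E3/A3 P4 untreated
  R4 @ bar5.2: D3/G4 P4 untreated
  R7 @ bar5.2: A3->G4 leap 10st
  R2 @ bar6.0: D3/B3 M6 -> C3/G3 P5 similar
  R7 @ bar7.1: B3->F3 leap 6st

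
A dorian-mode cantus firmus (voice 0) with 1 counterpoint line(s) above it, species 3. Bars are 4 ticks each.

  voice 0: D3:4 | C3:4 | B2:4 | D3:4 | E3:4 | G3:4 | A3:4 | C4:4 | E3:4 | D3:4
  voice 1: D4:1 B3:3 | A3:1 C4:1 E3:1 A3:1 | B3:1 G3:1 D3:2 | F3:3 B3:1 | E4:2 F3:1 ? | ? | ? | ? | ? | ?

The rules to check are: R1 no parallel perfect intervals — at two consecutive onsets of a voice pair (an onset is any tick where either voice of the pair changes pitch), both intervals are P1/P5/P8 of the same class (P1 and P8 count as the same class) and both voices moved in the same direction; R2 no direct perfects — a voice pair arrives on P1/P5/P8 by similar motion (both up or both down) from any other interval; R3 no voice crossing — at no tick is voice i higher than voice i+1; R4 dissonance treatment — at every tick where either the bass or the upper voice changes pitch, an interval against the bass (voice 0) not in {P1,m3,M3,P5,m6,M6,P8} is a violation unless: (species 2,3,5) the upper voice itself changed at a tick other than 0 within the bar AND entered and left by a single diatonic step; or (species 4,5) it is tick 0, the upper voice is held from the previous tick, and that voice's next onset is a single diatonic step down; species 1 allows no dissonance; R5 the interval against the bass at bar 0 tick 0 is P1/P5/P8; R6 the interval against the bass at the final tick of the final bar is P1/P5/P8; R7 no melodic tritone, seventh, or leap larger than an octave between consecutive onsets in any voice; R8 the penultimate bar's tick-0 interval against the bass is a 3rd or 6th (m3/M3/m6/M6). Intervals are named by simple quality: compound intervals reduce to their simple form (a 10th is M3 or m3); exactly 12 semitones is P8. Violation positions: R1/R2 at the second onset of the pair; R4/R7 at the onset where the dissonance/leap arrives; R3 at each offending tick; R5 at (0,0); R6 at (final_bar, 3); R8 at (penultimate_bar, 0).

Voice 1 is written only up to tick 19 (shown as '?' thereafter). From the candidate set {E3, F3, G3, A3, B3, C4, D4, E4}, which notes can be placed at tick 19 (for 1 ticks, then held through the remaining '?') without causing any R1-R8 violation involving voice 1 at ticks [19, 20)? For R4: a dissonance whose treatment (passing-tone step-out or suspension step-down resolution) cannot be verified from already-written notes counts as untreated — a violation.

{C4, E3, F3, G3}

E3: legal
F3: legal
G3: legal
A3: violates R4
B3: violates R7
C4: legal
D4: violates R4
E4: violates R7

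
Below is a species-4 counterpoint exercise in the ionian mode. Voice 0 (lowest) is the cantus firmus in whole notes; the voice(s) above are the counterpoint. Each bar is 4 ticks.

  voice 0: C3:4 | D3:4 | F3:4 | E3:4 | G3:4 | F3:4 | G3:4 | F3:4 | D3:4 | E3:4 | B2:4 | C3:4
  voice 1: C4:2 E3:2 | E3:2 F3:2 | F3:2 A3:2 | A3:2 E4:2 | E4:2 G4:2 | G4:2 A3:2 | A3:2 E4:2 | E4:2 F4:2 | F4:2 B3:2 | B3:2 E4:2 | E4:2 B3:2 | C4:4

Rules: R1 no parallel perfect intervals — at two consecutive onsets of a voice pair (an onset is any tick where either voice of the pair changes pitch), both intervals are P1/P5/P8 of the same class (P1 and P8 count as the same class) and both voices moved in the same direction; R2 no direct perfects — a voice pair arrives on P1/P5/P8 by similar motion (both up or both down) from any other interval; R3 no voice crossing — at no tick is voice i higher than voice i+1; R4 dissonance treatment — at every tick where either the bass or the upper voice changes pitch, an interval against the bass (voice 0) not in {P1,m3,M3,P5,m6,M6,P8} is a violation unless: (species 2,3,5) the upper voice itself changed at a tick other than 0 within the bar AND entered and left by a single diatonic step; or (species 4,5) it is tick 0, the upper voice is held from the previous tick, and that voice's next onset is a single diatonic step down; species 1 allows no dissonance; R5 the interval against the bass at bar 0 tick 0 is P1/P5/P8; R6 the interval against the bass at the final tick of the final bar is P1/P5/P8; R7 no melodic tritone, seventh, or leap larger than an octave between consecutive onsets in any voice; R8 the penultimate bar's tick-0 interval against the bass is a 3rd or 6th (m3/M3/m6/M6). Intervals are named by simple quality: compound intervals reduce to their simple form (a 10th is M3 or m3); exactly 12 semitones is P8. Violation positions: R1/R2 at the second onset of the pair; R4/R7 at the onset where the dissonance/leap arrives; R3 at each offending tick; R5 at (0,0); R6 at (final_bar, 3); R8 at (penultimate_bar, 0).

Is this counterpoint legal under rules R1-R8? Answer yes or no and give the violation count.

bar 0: v0=C3 v1=C4 (P8)
bar 1: v0=D3 v1=E3 (M2)
bar 2: v0=F3 v1=F3 (P1)
bar 3: v0=E3 v1=A3 (P4)
bar 4: v0=G3 v1=E4 (M6)
bar 5: v0=F3 v1=G4 (M2)
bar 6: v0=G3 v1=A3 (M2)
bar 7: v0=F3 v1=E4 (M7)
bar 8: v0=D3 v1=F4 (m3)
bar 9: v0=E3 v1=B3 (P5)
bar 10: v0=B2 v1=E4 (P4)
bar 11: v0=C3 v1=C4 (P8)
  R4 @ bar1.0: D3/E3 M2 untreated
  R4 @ bar3.0: E3/A3 P4 untreated
  R4 @ bar5.0: F3/G4 M2 untreated
  R7 @ bar5.2: G4->A3 leap 10st
  R4 @ bar6.0: G3/A3 M2 untreated
  R4 @ bar7.0: F3/E4 M7 untreated
  R7 @ bar8.2: F4->B3 leap 6st
  R4 @ bar10.0: B2/E4 P4 untreated
  R8 @ bar10.0: penult P4 not 3rd/6th
  R1 @ bar11.0: B2/B3 P8 -> C3/C4 P8 similar

No (10 violations)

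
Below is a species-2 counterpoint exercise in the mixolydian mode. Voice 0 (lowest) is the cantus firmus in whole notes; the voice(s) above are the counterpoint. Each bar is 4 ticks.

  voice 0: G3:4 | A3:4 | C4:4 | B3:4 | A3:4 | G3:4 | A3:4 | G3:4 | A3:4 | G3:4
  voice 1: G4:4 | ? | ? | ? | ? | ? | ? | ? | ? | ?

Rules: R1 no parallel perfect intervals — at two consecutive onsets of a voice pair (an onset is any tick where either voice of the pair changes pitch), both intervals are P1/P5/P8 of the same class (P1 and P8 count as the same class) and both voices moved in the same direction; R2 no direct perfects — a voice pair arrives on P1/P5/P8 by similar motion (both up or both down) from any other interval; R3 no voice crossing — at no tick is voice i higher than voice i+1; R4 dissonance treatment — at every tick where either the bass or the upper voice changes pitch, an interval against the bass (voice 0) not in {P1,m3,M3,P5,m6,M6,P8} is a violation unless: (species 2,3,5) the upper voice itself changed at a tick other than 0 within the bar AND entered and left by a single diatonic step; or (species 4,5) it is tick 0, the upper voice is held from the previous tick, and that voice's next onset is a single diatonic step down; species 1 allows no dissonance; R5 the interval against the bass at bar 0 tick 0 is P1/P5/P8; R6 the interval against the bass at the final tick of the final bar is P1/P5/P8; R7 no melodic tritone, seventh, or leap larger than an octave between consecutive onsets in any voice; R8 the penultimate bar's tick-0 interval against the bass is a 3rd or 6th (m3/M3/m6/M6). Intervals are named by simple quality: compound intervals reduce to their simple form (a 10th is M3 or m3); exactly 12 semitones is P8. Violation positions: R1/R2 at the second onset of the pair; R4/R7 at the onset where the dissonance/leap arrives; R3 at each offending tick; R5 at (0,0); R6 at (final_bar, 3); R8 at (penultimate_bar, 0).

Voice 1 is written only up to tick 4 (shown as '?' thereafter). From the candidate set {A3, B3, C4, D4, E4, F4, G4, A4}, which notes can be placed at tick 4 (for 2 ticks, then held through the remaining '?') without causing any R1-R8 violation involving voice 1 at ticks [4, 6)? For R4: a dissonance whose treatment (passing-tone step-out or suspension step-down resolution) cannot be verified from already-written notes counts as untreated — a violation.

{C4, E4, F4}

A3: violates R7
B3: violates R4
C4: legal
D4: violates R4
E4: legal
F4: legal
G4: violates R4
A4: violates R1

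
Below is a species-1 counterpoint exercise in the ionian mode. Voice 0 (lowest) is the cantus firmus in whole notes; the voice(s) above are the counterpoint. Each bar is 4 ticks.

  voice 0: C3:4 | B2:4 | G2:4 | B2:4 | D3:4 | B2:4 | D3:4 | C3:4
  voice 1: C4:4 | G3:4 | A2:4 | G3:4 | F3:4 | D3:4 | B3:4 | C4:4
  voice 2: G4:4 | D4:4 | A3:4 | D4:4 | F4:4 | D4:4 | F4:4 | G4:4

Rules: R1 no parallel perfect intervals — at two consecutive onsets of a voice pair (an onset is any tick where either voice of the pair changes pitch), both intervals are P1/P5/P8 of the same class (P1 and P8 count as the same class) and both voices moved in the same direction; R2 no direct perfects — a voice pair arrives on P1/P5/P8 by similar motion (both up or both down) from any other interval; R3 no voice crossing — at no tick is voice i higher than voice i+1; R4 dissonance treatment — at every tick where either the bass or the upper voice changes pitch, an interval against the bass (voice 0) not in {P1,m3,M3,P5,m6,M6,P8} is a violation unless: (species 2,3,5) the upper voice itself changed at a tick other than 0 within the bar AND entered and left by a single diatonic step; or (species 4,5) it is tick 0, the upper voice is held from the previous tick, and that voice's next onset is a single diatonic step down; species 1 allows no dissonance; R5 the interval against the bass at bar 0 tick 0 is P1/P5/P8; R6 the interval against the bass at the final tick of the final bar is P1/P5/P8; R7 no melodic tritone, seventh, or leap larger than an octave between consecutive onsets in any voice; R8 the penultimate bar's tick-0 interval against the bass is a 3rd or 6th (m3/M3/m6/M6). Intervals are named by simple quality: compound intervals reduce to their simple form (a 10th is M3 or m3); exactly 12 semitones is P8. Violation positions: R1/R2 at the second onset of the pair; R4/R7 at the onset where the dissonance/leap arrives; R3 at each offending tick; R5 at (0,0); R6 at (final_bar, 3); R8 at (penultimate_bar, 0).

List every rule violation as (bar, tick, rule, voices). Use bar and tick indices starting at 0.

bar 0: v0=C3 v1=C4 v2=G4 downbeat P5
bar 1: v0=B2 v1=G3 v2=D4 downbeat m3
bar 2: v0=G2 v1=A2 v2=A3 downbeat M2
bar 3: v0=B2 v1=G3 v2=D4 downbeat m3
bar 4: v0=D3 v1=F3 v2=F4 downbeat m3
bar 5: v0=B2 v1=D3 v2=D4 downbeat m3
bar 6: v0=D3 v1=B3 v2=F4 downbeat m3
bar 7: v0=C3 v1=C4 v2=G4 downbeat P5
  -> R1 @ bar 1 tick 0 v(1, 2): C4/G4 P5 -> G3/D4 P5 similar
  -> R2 @ bar 2 tick 0 v(1, 2): G3/D4 P5 -> A2/A3 P8 similar
  -> R4 @ bar 2 tick 0 v(0, 1): G2/A2 M2 untreated
  -> R4 @ bar 2 tick 0 v(0, 2): G2/A3 M2 untreated
  -> R7 @ bar 2 tick 0 v(1,): G3->A2 leap 10st
  -> R2 @ bar 3 tick 0 v(1, 2): A2/A3 P8 -> G3/D4 P5 similar
  -> R7 @ bar 3 tick 0 v(1,): A2->G3 leap 10st
  -> R1 @ bar 5 tick 0 v(1, 2): F3/F4 P8 -> D3/D4 P8 similar
  -> R2 @ bar 7 tick 0 v(1, 2): B3/F4 TT -> C4/G4 P5 similar

(1, 0, R1, (1, 2))
(2, 0, R2, (1, 2))
(2, 0, R4, (0, 1))
(2, 0, R4, (0, 2))
(2, 0, R7, (1,))
(3, 0, R2, (1, 2))
(3, 0, R7, (1,))
(5, 0, R1, (1, 2))
(7, 0, R2, (1, 2))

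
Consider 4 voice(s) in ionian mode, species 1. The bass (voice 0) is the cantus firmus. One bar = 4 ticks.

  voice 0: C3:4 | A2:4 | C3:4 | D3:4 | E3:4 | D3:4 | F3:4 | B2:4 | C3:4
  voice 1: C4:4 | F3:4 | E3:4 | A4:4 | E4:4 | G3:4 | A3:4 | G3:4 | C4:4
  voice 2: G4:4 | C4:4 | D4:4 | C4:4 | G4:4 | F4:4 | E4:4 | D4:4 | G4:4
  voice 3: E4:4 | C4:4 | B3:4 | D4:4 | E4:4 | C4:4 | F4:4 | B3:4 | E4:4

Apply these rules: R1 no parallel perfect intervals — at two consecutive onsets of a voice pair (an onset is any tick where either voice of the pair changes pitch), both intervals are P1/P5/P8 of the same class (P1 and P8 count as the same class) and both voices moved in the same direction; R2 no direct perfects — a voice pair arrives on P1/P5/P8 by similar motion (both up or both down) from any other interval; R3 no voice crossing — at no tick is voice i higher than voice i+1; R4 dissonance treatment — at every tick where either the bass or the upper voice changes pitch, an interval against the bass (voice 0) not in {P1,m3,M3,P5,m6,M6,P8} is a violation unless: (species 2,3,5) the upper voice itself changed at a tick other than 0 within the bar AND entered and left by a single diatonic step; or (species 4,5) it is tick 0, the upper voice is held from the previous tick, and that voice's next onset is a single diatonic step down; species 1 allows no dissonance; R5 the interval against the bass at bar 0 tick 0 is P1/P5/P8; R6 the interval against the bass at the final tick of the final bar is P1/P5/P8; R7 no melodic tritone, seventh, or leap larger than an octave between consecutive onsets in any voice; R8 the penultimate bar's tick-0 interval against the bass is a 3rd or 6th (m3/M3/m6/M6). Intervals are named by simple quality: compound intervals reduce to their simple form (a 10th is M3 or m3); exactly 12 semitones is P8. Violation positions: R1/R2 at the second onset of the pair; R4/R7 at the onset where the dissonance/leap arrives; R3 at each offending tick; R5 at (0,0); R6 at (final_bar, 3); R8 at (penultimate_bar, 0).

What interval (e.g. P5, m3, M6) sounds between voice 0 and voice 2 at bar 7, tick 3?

voice 0=B2 voice 2=D4 -> m3

m3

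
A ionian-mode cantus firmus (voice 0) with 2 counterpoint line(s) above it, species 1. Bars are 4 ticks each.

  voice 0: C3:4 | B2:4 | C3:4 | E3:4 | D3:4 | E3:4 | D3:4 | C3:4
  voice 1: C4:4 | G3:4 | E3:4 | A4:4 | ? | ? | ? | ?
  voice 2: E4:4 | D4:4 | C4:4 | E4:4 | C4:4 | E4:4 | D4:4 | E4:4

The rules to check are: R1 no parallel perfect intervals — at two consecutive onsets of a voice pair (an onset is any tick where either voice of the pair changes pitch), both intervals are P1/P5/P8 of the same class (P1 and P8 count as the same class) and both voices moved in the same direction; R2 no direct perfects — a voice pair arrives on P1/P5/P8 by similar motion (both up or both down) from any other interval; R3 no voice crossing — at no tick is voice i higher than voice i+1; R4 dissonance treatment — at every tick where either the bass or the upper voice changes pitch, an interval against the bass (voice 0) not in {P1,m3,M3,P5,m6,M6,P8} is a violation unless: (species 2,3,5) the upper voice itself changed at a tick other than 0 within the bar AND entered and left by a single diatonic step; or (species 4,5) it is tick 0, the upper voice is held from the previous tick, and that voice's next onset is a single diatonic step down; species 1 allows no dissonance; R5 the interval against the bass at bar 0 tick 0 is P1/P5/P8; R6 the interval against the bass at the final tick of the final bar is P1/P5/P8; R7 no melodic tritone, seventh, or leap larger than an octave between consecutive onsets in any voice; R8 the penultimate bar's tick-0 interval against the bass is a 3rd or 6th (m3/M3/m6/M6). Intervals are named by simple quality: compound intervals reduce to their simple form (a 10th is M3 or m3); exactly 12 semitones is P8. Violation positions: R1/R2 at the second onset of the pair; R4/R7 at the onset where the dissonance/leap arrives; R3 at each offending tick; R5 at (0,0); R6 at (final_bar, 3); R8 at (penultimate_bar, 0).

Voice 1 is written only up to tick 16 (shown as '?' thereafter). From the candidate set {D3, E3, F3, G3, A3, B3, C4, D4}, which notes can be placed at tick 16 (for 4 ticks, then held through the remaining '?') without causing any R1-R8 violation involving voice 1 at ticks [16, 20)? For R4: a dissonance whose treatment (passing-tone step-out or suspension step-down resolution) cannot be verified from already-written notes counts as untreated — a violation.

D3: violates R2,R7
E3: violates R4,R7
F3: violates R2,R7
G3: violates R4,R7
A3: violates R2
B3: violates R7
C4: violates R2,R4
D4: violates R2,R3

{}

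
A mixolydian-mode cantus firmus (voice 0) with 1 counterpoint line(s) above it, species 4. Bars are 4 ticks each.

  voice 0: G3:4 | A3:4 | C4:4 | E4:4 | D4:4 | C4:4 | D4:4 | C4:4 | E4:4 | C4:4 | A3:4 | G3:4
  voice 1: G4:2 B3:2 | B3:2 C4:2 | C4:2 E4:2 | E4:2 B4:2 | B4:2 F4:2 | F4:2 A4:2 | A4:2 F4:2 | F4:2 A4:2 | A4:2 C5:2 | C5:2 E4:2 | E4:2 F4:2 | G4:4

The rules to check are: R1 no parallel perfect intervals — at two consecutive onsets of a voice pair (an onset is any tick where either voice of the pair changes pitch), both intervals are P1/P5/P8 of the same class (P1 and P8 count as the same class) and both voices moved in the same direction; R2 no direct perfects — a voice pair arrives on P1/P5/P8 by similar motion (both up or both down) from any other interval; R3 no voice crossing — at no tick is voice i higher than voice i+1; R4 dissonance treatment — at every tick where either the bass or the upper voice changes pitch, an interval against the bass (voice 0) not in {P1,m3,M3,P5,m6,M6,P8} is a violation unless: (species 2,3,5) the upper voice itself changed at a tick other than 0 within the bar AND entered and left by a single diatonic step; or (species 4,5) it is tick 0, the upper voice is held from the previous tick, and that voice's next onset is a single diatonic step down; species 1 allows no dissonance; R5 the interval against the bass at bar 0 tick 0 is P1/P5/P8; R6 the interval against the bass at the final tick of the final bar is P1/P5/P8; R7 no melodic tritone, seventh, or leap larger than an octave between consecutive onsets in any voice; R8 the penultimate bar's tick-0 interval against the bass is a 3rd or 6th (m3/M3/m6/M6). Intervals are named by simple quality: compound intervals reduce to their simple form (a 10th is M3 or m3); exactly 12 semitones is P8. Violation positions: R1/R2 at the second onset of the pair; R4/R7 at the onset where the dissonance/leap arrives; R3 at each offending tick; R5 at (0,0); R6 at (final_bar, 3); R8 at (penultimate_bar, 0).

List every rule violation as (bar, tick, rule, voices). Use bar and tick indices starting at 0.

(1, 0, R4, (0, 1))
(4, 2, R7, (1,))
(5, 0, R4, (0, 1))
(7, 0, R4, (0, 1))
(8, 0, R4, (0, 1))
(10, 0, R8, (0, 1))

bar 0: v0=G3 v1=G4 downbeat P8
bar 1: v0=A3 v1=B3 downbeat M2
bar 2: v0=C4 v1=C4 downbeat P1
bar 3: v0=E4 v1=E4 downbeat P1
bar 4: v0=D4 v1=B4 downbeat M6
bar 5: v0=C4 v1=F4 downbeat P4
bar 6: v0=D4 v1=A4 downbeat P5
bar 7: v0=C4 v1=F4 downbeat P4
bar 8: v0=E4 v1=A4 downbeat P4
bar 9: v0=C4 v1=C5 downbeat P8
bar 10: v0=A3 v1=E4 downbeat P5
bar 11: v0=G3 v1=G4 downbeat P8
  -> R4 @ bar 1 tick 0 v(0, 1): A3/B3 M2 untreated
  -> R7 @ bar 4 tick 2 v(1,): B4->F4 leap 6st
  -> R4 @ bar 5 tick 0 v(0, 1): C4/F4 P4 untreated
  -> R4 @ bar 7 tick 0 v(0, 1): C4/F4 P4 untreated
  -> R4 @ bar 8 tick 0 v(0, 1): E4/A4 P4 untreated
  -> R8 @ bar 10 tick 0 v(0, 1): penult P5 not 3rd/6th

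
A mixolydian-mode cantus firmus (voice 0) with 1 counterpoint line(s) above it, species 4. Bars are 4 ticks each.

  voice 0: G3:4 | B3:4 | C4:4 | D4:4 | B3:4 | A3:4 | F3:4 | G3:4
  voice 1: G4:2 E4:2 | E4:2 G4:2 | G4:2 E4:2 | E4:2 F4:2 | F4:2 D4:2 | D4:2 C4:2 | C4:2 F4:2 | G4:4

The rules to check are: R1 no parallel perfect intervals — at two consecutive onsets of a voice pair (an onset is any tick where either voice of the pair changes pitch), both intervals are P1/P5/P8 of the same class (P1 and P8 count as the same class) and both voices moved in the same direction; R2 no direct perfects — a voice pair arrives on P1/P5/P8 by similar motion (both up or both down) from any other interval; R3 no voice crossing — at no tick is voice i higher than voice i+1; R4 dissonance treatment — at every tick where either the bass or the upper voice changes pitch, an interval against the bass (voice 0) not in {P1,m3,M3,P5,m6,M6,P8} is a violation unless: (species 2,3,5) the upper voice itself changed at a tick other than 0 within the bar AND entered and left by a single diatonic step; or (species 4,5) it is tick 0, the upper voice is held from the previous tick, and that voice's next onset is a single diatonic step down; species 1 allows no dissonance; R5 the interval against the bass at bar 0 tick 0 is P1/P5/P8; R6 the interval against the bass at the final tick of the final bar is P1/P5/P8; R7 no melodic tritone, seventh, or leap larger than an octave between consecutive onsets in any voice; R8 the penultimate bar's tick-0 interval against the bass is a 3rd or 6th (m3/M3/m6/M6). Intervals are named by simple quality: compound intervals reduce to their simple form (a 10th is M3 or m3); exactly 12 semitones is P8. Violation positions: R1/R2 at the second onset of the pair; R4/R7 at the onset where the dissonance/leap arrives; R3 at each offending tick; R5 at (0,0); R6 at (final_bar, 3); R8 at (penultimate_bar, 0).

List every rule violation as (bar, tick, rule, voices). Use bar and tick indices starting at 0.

bar 0: v0=G3 v1=G4 downbeat P8
bar 1: v0=B3 v1=E4 downbeat P4
bar 2: v0=C4 v1=G4 downbeat P5
bar 3: v0=D4 v1=E4 downbeat M2
bar 4: v0=B3 v1=F4 downbeat TT
bar 5: v0=A3 v1=D4 downbeat P4
bar 6: v0=F3 v1=C4 downbeat P5
bar 7: v0=G3 v1=G4 downbeat P8
  -> R4 @ bar 1 tick 0 v(0, 1): B3/E4 P4 untreated
  -> R4 @ bar 3 tick 0 v(0, 1): D4/E4 M2 untreated
  -> R4 @ bar 4 tick 0 v(0, 1): B3/F4 TT untreated
  -> R8 @ bar 6 tick 0 v(0, 1): penult P5 not 3rd/6th
  -> R1 @ bar 7 tick 0 v(0, 1): F3/F4 P8 -> G3/G4 P8 similar

(1, 0, R4, (0, 1))
(3, 0, R4, (0, 1))
(4, 0, R4, (0, 1))
(6, 0, R8, (0, 1))
(7, 0, R1, (0, 1))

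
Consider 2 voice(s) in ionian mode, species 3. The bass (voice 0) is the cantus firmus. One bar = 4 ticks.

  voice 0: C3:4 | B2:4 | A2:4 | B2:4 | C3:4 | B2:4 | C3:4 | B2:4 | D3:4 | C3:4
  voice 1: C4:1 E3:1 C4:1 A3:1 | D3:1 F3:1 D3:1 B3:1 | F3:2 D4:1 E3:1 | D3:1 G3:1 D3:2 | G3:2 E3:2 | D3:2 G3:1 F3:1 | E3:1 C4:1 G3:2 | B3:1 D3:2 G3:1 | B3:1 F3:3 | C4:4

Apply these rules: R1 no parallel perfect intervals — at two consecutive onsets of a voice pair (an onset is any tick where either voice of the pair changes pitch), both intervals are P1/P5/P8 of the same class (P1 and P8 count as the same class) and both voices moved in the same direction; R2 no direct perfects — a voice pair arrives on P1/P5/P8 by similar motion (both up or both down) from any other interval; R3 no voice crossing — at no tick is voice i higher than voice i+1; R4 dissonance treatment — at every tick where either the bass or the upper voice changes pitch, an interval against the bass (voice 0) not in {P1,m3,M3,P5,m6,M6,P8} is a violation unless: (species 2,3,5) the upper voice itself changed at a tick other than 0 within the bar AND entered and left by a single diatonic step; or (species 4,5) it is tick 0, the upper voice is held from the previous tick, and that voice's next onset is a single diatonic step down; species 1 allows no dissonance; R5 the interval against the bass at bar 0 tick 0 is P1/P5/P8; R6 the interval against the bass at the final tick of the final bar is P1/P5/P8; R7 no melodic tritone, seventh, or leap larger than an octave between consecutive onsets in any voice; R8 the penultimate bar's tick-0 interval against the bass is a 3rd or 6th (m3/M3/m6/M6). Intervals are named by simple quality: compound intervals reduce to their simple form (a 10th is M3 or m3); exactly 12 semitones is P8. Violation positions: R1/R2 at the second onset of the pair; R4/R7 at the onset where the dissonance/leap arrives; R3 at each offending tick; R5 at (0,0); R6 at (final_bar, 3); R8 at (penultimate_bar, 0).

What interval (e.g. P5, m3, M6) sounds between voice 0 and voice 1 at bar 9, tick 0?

voice 0=C3 voice 1=C4 -> P8

P8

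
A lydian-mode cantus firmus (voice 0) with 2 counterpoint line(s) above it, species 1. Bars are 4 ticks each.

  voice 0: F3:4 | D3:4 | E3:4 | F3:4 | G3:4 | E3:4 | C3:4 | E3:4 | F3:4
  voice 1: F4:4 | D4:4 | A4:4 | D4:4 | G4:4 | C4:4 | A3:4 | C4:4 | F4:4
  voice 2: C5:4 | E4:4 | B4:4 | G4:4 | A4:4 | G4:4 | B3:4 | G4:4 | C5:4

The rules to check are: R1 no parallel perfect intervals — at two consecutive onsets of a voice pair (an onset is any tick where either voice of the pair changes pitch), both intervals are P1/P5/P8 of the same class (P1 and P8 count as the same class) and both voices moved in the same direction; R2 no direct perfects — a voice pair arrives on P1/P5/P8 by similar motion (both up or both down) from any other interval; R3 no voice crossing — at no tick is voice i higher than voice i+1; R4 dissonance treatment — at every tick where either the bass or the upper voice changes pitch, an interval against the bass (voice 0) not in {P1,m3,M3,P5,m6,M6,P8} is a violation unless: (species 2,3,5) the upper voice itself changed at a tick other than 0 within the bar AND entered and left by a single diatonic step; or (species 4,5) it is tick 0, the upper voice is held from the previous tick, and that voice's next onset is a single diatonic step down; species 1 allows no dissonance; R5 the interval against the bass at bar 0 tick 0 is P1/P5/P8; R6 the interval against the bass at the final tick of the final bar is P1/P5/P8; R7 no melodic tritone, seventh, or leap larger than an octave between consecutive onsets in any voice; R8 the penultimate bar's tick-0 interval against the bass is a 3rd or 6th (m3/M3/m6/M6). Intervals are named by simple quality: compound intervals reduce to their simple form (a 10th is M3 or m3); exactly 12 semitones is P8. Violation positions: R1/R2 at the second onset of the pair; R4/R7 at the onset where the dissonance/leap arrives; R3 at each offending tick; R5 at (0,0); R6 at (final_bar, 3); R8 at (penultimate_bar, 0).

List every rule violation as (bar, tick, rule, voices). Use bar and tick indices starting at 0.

bar 0: v0=F3 v1=F4 v2=C5 downbeat P5
bar 1: v0=D3 v1=D4 v2=E4 downbeat M2
bar 2: v0=E3 v1=A4 v2=B4 downbeat P5
bar 3: v0=F3 v1=D4 v2=G4 downbeat M2
bar 4: v0=G3 v1=G4 v2=A4 downbeat M2
bar 5: v0=E3 v1=C4 v2=G4 downbeat m3
bar 6: v0=C3 v1=A3 v2=B3 downbeat M7
bar 7: v0=E3 v1=C4 v2=G4 downbeat m3
bar 8: v0=F3 v1=F4 v2=C5 downbeat P5
  -> R1 @ bar 1 tick 0 v(0, 1): F3/F4 P8 -> D3/D4 P8 similar
  -> R4 @ bar 1 tick 0 v(0, 2): D3/E4 M2 untreated
  -> R2 @ bar 2 tick 0 v(0, 2): D3/E4 M2 -> E3/B4 P5 similar
  -> R4 @ bar 2 tick 0 v(0, 1): E3/A4 P4 untreated
  -> R4 @ bar 3 tick 0 v(0, 2): F3/G4 M2 untreated
  -> R2 @ bar 4 tick 0 v(0, 1): F3/D4 M6 -> G3/G4 P8 similar
  -> R4 @ bar 4 tick 0 v(0, 2): G3/A4 M2 untreated
  -> R2 @ bar 5 tick 0 v(1, 2): G4/A4 M2 -> C4/G4 P5 similar
  -> R4 @ bar 6 tick 0 v(0, 2): C3/B3 M7 untreated
  -> R2 @ bar 7 tick 0 v(1, 2): A3/B3 M2 -> C4/G4 P5 similar
  -> R1 @ bar 8 tick 0 v(1, 2): C4/G4 P5 -> F4/C5 P5 similar
  -> R2 @ bar 8 tick 0 v(0, 1): E3/C4 m6 -> F3/F4 P8 similar
  -> R2 @ bar 8 tick 0 v(0, 2): E3/G4 m3 -> F3/C5 P5 similar

(1, 0, R1, (0, 1))
(1, 0, R4, (0, 2))
(2, 0, R2, (0, 2))
(2, 0, R4, (0, 1))
(3, 0, R4, (0, 2))
(4, 0, R2, (0, 1))
(4, 0, R4, (0, 2))
(5, 0, R2, (1, 2))
(6, 0, R4, (0, 2))
(7, 0, R2, (1, 2))
(8, 0, R1, (1, 2))
(8, 0, R2, (0, 1))
(8, 0, R2, (0, 2))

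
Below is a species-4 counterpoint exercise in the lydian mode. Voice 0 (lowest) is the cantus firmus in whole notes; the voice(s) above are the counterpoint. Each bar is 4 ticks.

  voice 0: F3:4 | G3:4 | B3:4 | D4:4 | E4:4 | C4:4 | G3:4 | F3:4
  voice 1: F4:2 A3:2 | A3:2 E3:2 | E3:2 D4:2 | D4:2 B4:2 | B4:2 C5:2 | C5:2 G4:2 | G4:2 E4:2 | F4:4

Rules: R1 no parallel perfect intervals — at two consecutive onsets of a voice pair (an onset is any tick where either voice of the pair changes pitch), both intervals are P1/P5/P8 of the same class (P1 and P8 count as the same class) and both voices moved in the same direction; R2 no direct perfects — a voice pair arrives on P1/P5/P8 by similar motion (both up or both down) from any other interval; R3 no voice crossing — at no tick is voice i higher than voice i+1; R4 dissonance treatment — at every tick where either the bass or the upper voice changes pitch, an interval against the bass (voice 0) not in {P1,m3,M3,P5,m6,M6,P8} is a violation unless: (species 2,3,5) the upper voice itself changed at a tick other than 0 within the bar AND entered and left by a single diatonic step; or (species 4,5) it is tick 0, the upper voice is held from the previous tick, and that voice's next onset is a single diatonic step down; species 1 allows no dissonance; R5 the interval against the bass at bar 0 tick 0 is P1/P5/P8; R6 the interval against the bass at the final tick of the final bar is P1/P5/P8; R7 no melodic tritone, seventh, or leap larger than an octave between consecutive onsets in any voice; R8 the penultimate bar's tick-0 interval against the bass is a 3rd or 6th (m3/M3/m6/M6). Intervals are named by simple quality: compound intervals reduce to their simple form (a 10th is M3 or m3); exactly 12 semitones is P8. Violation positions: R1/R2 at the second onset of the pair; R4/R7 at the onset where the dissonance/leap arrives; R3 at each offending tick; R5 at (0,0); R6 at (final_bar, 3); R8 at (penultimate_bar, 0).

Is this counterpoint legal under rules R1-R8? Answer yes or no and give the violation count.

No (7 violations)

bar 0: v0=F3 v1=F4 (P8)
bar 1: v0=G3 v1=A3 (M2)
bar 2: v0=B3 v1=E3 (P5)
bar 3: v0=D4 v1=D4 (P1)
bar 4: v0=E4 v1=B4 (P5)
bar 5: v0=C4 v1=C5 (P8)
bar 6: v0=G3 v1=G4 (P8)
bar 7: v0=F3 v1=F4 (P8)
  R4 @ bar1.0: G3/A3 M2 untreated
  R3 @ bar1.2: G3 above E3
  R3 @ bar1.3: G3 above E3
  R3 @ bar2.0: B3 above E3
  R3 @ bar2.1: B3 above E3
  R7 @ bar2.2: E3->D4 leap 10st
  R8 @ bar6.0: penult P8 not 3rd/6th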